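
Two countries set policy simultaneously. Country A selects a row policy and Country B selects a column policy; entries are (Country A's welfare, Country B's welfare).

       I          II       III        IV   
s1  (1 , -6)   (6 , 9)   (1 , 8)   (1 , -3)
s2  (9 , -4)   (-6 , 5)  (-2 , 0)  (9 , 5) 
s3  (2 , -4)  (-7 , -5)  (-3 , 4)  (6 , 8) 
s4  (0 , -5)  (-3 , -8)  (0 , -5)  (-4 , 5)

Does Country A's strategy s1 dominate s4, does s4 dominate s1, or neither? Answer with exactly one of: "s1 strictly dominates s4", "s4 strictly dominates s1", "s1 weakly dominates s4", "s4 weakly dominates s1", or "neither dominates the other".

s1 strictly dominates s4

s1's payoffs vs s4's, by Country B's action — I: 1>0, II: 6>-3, III: 1>0, IV: 1>-4.
Every comparison favours s1, so s1 strictly dominates s4.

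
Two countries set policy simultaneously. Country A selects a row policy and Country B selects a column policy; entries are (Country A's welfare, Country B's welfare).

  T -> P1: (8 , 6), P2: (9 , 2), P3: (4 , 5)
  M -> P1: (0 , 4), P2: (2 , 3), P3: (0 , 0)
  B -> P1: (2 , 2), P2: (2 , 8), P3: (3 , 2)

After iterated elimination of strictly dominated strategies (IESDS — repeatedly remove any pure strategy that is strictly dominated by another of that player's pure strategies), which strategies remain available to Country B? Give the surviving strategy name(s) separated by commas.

For Country A, T strictly dominates M on the remaining columns (P1: 8>0, P2: 9>2, P3: 4>0); eliminate M.
Row B is eliminated: T beats it against every remaining column (P1: 8>2, P2: 9>2, P3: 4>3).
For Country B, P1 strictly dominates P2 on the remaining rows (T: 6>2); eliminate P2.
Country B's strategy P3 is strictly dominated by P1 (T: 6>5) and is removed.
Among the remaining strategies, none is strictly dominated by another pure strategy of the same player, so the elimination stops.
Surviving strategies — Country A: {T}; Country B: {P1}.

P1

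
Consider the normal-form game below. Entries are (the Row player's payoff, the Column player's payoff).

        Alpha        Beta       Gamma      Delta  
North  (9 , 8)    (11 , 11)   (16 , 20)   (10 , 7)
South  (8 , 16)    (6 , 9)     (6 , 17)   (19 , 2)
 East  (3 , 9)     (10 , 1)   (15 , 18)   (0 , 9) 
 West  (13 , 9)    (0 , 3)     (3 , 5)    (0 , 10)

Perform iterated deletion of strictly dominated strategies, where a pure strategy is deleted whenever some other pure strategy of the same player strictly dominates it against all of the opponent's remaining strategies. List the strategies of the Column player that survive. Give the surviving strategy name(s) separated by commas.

For the Row player, North strictly dominates East on the remaining columns (Alpha: 9>3, Beta: 11>10, Gamma: 16>15, Delta: 10>0); eliminate East.
For the Column player, Gamma strictly dominates Beta on the remaining rows (North: 20>11, South: 17>9, West: 5>3); eliminate Beta.
Among the remaining strategies, none is strictly dominated by another pure strategy of the same player, so the elimination stops.
Surviving strategies — the Row player: {North, South, West}; the Column player: {Alpha, Gamma, Delta}.

Alpha, Gamma, Delta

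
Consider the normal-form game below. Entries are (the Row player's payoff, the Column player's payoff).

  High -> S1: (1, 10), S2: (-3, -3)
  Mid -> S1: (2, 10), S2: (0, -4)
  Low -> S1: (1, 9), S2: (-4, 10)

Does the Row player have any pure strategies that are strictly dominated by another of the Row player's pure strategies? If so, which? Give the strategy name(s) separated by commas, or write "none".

Mid strictly dominates High — S1: 2>1, S2: 0>-3.
Nothing dominates Mid: High at S1 (2>1); Low at S1 (2>1).
Mid strictly dominates Low — S1: 2>1, S2: 0>-4.

High, Low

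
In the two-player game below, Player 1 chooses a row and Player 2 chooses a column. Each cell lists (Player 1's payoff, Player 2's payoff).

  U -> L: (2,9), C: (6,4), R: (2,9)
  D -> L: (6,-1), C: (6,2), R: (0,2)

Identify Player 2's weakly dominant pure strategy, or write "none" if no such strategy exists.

R vs L: U: 9=9, D: 2>-1.
R vs C: U: 9>4, D: 2=2.
R is at least as good as every other strategy against every opponent action, so it is weakly dominant.

R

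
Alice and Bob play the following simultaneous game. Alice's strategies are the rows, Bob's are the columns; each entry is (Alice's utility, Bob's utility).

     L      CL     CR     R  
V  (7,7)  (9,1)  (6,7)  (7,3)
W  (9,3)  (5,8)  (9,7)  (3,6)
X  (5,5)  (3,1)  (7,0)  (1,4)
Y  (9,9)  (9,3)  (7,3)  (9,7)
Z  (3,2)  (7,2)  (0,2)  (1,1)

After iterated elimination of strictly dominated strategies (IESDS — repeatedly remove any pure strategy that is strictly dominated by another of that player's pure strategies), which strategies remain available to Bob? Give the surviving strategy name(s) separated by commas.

Alice's strategy X is strictly dominated by W (L: 9>5, CL: 5>3, CR: 9>7, R: 3>1) and is removed.
Row Z is eliminated: V beats it against every remaining column (L: 7>3, CL: 9>7, CR: 6>0, R: 7>1).
Among the remaining strategies, none is strictly dominated by another pure strategy of the same player, so the elimination stops.
Surviving strategies — Alice: {V, W, Y}; Bob: {L, CL, CR, R}.

L, CL, CR, R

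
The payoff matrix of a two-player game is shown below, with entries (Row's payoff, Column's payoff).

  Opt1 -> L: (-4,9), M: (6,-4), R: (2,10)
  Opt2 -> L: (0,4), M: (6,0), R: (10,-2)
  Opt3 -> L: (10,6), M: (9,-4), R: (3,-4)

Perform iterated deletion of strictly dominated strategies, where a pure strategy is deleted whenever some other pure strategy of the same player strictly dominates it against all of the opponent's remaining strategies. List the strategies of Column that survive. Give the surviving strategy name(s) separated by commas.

L

For Row, Opt3 strictly dominates Opt1 on the remaining columns (L: 10>-4, M: 9>6, R: 3>2); eliminate Opt1.
For Column, L strictly dominates M on the remaining rows (Opt2: 4>0, Opt3: 6>-4); eliminate M.
Column R is eliminated: L beats it against every remaining row (Opt2: 4>-2, Opt3: 6>-4).
For Row, Opt3 strictly dominates Opt2 on the remaining columns (L: 10>0); eliminate Opt2.
Among the remaining strategies, none is strictly dominated by another pure strategy of the same player, so the elimination stops.
Surviving strategies — Row: {Opt3}; Column: {L}.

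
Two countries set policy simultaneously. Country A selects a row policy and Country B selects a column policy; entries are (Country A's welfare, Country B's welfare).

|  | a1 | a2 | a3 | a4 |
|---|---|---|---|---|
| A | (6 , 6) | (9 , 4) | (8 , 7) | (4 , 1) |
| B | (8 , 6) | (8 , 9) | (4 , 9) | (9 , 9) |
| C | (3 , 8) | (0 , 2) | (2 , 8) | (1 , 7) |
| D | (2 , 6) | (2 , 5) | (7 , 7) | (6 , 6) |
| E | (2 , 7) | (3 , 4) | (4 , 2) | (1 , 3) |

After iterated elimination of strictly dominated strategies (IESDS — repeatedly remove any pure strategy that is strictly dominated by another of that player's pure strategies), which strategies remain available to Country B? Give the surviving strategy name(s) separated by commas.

a2, a3, a4

For Country A, A strictly dominates C on the remaining columns (a1: 6>3, a2: 9>0, a3: 8>2, a4: 4>1); eliminate C.
Row E is eliminated: A beats it against every remaining column (a1: 6>2, a2: 9>3, a3: 8>4, a4: 4>1).
Country B's strategy a1 is strictly dominated by a3 (A: 7>6, B: 9>6, D: 7>6) and is removed.
Among the remaining strategies, none is strictly dominated by another pure strategy of the same player, so the elimination stops.
Surviving strategies — Country A: {A, B, D}; Country B: {a2, a3, a4}.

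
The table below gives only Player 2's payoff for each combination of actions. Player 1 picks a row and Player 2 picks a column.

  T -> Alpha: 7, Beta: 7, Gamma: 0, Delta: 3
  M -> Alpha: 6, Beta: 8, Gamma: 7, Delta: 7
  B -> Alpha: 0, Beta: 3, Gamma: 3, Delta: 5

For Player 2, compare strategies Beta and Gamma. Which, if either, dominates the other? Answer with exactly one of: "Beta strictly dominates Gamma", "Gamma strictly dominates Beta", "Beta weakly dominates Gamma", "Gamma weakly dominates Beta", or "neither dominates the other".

Beta weakly dominates Gamma

Compare Beta to Gamma across each opponent action: T: 7>0, M: 8>7, B: 3=3.
Beta is at least as good everywhere and strictly better somewhere (tied only at B), so Beta weakly but not strictly dominates Gamma.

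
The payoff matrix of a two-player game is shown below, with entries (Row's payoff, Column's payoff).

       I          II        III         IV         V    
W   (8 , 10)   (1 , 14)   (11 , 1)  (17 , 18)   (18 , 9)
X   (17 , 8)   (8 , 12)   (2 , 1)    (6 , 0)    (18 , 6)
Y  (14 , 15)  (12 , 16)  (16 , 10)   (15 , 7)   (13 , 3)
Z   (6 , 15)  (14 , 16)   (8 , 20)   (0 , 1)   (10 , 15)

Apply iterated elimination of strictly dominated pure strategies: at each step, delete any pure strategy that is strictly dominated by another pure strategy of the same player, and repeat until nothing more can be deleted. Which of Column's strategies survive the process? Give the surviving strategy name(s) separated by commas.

Column I is eliminated: II beats it against every remaining row (W: 14>10, X: 12>8, Y: 16>15, Z: 16>15).
Column V is eliminated: II beats it against every remaining row (W: 14>9, X: 12>6, Y: 16>3, Z: 16>15).
For Row, Y strictly dominates X on the remaining columns (II: 12>8, III: 16>2, IV: 15>6); eliminate X.
Among the remaining strategies, none is strictly dominated by another pure strategy of the same player, so the elimination stops.
Surviving strategies — Row: {W, Y, Z}; Column: {II, III, IV}.

II, III, IV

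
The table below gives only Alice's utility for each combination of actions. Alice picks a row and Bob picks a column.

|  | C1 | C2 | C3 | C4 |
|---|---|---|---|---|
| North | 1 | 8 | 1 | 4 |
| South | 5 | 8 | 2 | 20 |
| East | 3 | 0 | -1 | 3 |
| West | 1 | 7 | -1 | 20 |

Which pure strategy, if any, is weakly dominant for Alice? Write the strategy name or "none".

South

South vs North: C1: 5>1, C2: 8=8, C3: 2>1, C4: 20>4.
South vs East: C1: 5>3, C2: 8>0, C3: 2>-1, C4: 20>3.
South vs West: C1: 5>1, C2: 8>7, C3: 2>-1, C4: 20=20.
South is at least as good as every other strategy against every opponent action, so it is weakly dominant.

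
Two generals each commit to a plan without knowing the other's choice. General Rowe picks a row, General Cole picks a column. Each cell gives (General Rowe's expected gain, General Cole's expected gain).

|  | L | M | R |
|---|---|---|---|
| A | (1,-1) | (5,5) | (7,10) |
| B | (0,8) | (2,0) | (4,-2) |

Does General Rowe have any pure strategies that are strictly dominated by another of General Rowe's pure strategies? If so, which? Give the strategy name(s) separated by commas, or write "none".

B

A is not dominated — it holds its own against B at L (1>0).
B is strictly dominated by A (L: 1>0, M: 5>2, R: 7>4).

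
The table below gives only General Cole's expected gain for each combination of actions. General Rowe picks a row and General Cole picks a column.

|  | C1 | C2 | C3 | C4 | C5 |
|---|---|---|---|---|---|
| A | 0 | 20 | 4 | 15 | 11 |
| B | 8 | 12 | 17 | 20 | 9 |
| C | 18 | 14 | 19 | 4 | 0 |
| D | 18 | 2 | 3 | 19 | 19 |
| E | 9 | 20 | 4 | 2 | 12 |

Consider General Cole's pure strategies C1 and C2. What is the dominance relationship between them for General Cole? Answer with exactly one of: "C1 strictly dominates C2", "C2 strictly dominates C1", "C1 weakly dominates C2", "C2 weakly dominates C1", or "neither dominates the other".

neither dominates the other

C1's payoffs vs C2's, by General Rowe's action — A: 0<20, B: 8<12, C: 18>14, D: 18>2, E: 9<20.
C1 does better at C, D but worse at A, B, E; neither strategy dominates the other.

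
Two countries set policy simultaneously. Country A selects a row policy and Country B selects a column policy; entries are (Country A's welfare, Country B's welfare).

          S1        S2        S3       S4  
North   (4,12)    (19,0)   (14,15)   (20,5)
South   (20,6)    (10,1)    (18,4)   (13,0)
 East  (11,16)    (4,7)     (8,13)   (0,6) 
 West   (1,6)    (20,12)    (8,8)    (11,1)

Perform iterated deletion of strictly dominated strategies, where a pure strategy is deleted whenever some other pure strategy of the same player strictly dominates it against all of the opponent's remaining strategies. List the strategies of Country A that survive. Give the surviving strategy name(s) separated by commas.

North, South, West

Country A's strategy East is strictly dominated by South (S1: 20>11, S2: 10>4, S3: 18>8, S4: 13>0) and is removed.
For Country B, S1 strictly dominates S4 on the remaining rows (North: 12>5, South: 6>0, West: 6>1); eliminate S4.
Among the remaining strategies, none is strictly dominated by another pure strategy of the same player, so the elimination stops.
Surviving strategies — Country A: {North, South, West}; Country B: {S1, S2, S3}.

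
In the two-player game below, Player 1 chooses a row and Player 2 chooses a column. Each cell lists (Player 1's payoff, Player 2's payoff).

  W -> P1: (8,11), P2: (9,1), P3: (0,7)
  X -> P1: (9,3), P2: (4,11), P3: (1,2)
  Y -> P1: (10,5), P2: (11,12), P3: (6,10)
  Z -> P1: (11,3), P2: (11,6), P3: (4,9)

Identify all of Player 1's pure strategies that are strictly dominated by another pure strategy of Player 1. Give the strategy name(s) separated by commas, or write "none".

W is strictly dominated by Y (P1: 10>8, P2: 11>9, P3: 6>0).
X is strictly dominated by Y (P1: 10>9, P2: 11>4, P3: 6>1).
Nothing dominates Y: W at P1 (10>8); X at P1 (10>9); Z at P2 (11=11).
Z: no other strategy beats it everywhere (W at P1 (11>8); X at P1 (11>9); Y at P1 (11>10)).

W, X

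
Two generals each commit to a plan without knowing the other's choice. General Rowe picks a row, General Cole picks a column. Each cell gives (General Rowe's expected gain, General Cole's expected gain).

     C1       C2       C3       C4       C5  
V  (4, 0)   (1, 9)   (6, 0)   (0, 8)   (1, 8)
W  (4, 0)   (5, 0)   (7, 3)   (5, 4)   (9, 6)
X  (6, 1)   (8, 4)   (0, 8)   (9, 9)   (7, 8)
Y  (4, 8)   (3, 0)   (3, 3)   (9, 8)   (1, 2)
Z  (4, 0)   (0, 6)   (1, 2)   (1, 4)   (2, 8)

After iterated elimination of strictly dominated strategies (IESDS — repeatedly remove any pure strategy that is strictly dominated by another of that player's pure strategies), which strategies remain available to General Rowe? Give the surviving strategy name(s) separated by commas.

For General Cole, C4 strictly dominates C3 on the remaining rows (V: 8>0, W: 4>3, X: 9>8, Y: 8>3, Z: 4>2); eliminate C3.
General Rowe's strategy V is strictly dominated by X (C1: 6>4, C2: 8>1, C4: 9>0, C5: 7>1) and is removed.
For General Rowe, X strictly dominates Z on the remaining columns (C1: 6>4, C2: 8>0, C4: 9>1, C5: 7>2); eliminate Z.
Column C2 is eliminated: C4 beats it against every remaining row (W: 4>0, X: 9>4, Y: 8>0).
Among the remaining strategies, none is strictly dominated by another pure strategy of the same player, so the elimination stops.
Surviving strategies — General Rowe: {W, X, Y}; General Cole: {C1, C4, C5}.

W, X, Y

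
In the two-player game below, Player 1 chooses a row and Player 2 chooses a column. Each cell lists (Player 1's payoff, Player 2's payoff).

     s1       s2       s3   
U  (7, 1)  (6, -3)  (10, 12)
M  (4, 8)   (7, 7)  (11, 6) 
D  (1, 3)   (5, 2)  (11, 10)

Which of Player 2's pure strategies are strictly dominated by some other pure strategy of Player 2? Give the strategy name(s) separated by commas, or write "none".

s2

s1 is not dominated — it holds its own against s2 at U (1>-3); s3 at M (8>6).
s2 is strictly dominated by s1 (U: 1>-3, M: 8>7, D: 3>2).
s3: no other strategy beats it everywhere (s1 at U (12>1); s2 at U (12>-3)).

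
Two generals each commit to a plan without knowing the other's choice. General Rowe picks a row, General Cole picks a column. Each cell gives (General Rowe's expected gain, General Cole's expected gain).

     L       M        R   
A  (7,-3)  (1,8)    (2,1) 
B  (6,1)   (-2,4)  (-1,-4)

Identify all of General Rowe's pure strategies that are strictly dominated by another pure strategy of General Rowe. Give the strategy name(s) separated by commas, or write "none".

B

A: no other strategy beats it everywhere (B at L (7>6)).
B: dominated, since A does at least as well everywhere (L: 7>6, M: 1>-2, R: 2>-1).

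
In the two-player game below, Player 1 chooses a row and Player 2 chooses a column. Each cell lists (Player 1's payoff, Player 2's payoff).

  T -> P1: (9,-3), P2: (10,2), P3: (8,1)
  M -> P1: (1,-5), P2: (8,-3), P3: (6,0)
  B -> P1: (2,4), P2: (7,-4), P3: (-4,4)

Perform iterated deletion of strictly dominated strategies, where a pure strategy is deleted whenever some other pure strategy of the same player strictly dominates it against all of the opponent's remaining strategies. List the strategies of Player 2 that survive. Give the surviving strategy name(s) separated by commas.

For Player 1, T strictly dominates M on the remaining columns (P1: 9>1, P2: 10>8, P3: 8>6); eliminate M.
Player 1's strategy B is strictly dominated by T (P1: 9>2, P2: 10>7, P3: 8>-4) and is removed.
For Player 2, P2 strictly dominates P1 on the remaining rows (T: 2>-3); eliminate P1.
Column P3 is eliminated: P2 beats it against every remaining row (T: 2>1).
Among the remaining strategies, none is strictly dominated by another pure strategy of the same player, so the elimination stops.
Surviving strategies — Player 1: {T}; Player 2: {P2}.

P2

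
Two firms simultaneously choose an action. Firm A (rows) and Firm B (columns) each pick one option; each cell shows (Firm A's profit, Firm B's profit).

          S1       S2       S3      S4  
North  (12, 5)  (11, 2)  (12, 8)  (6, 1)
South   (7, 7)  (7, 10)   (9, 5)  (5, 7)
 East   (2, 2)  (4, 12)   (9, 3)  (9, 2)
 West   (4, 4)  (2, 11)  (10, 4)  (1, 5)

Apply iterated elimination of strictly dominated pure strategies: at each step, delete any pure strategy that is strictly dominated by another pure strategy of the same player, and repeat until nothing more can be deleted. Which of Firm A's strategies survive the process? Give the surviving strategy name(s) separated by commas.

North

Row South is eliminated: North beats it against every remaining column (S1: 12>7, S2: 11>7, S3: 12>9, S4: 6>5).
Row West is eliminated: North beats it against every remaining column (S1: 12>4, S2: 11>2, S3: 12>10, S4: 6>1).
For Firm B, S3 strictly dominates S1 on the remaining rows (North: 8>5, East: 3>2); eliminate S1.
Firm B's strategy S4 is strictly dominated by S2 (North: 2>1, East: 12>2) and is removed.
Firm A's strategy East is strictly dominated by North (S2: 11>4, S3: 12>9) and is removed.
Column S2 is eliminated: S3 beats it against every remaining row (North: 8>2).
Among the remaining strategies, none is strictly dominated by another pure strategy of the same player, so the elimination stops.
Surviving strategies — Firm A: {North}; Firm B: {S3}.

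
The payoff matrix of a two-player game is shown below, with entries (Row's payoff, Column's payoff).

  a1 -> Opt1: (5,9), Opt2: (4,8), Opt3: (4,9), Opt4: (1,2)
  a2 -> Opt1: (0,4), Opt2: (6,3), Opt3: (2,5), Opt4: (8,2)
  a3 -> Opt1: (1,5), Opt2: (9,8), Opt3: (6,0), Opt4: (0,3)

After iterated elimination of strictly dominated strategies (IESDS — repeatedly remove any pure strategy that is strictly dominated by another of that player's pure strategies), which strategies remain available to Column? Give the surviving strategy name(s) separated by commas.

Column's strategy Opt4 is strictly dominated by Opt1 (a1: 9>2, a2: 4>2, a3: 5>3) and is removed.
Row's strategy a2 is strictly dominated by a3 (Opt1: 1>0, Opt2: 9>6, Opt3: 6>2) and is removed.
Among the remaining strategies, none is strictly dominated by another pure strategy of the same player, so the elimination stops.
Surviving strategies — Row: {a1, a3}; Column: {Opt1, Opt2, Opt3}.

Opt1, Opt2, Opt3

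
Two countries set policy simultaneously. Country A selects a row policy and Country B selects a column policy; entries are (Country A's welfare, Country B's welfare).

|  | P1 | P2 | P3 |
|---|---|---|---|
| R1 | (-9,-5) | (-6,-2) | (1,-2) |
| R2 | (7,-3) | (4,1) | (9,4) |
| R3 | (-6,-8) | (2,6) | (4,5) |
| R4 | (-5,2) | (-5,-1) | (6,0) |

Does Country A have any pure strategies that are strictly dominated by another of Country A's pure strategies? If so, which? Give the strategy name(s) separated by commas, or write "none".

R1 is strictly dominated by R2 (P1: 7>-9, P2: 4>-6, P3: 9>1).
Nothing dominates R2: R1 at P1 (7>-9); R3 at P1 (7>-6); R4 at P1 (7>-5).
R3: dominated, since R2 does at least as well everywhere (P1: 7>-6, P2: 4>2, P3: 9>4).
R4 is strictly dominated by R2 (P1: 7>-5, P2: 4>-5, P3: 9>6).

R1, R3, R4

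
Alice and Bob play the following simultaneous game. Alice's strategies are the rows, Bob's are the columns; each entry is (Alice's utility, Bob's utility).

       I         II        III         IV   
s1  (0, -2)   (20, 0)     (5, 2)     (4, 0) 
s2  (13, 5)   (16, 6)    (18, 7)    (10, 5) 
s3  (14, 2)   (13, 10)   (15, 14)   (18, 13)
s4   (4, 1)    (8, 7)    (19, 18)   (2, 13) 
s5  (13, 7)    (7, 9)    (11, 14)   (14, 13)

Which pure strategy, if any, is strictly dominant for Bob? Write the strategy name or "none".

III

III vs I: s1: 2>-2, s2: 7>5, s3: 14>2, s4: 18>1, s5: 14>7.
III vs II: s1: 2>0, s2: 7>6, s3: 14>10, s4: 18>7, s5: 14>9.
III vs IV: s1: 2>0, s2: 7>5, s3: 14>13, s4: 18>13, s5: 14>13.
III strictly beats every other strategy against every opponent action, so it is strictly dominant.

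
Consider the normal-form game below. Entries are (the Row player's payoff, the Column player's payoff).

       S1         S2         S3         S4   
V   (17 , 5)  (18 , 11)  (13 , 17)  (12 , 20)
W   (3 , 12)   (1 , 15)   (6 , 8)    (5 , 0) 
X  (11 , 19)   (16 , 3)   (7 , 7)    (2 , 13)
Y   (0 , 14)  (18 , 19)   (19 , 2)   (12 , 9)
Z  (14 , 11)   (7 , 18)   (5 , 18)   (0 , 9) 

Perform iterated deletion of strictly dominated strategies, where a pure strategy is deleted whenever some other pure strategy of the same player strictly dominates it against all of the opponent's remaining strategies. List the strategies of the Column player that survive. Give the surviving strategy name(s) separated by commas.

S2, S4

The Row player's strategy W is strictly dominated by V (S1: 17>3, S2: 18>1, S3: 13>6, S4: 12>5) and is removed.
For the Row player, V strictly dominates X on the remaining columns (S1: 17>11, S2: 18>16, S3: 13>7, S4: 12>2); eliminate X.
The Row player's strategy Z is strictly dominated by V (S1: 17>14, S2: 18>7, S3: 13>5, S4: 12>0) and is removed.
Column S1 is eliminated: S2 beats it against every remaining row (V: 11>5, Y: 19>14).
The Column player's strategy S3 is strictly dominated by S4 (V: 20>17, Y: 9>2) and is removed.
Among the remaining strategies, none is strictly dominated by another pure strategy of the same player, so the elimination stops.
Surviving strategies — the Row player: {V, Y}; the Column player: {S2, S4}.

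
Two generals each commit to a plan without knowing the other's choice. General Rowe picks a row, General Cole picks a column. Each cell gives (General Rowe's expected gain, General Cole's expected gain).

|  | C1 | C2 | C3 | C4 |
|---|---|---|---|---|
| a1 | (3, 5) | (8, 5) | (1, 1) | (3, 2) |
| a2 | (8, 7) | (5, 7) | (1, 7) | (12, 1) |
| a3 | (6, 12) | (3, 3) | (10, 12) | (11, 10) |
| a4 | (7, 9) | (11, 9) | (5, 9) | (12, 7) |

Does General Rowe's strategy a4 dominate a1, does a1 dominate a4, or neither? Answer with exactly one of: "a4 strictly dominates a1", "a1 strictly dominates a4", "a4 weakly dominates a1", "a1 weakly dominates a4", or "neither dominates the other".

Compare a4 to a1 across each choice by General Cole: C1: 7>3, C2: 11>8, C3: 5>1, C4: 12>3.
Every comparison favours a4, so a4 strictly dominates a1.

a4 strictly dominates a1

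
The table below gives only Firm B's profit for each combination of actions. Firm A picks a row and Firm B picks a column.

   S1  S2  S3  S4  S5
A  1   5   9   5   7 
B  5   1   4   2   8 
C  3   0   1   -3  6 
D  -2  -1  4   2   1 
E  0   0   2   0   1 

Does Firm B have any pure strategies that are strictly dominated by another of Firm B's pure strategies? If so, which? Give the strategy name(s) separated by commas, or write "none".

S1, S2, S4

S1 is strictly dominated by S5 (A: 7>1, B: 8>5, C: 6>3, D: 1>-2, E: 1>0).
S3 strictly dominates S2 — A: 9>5, B: 4>1, C: 1>0, D: 4>-1, E: 2>0.
S3 is not dominated — it holds its own against S1 at A (9>1); S2 at A (9>5); S4 at A (9>5); S5 at A (9>7).
S3 strictly dominates S4 — A: 9>5, B: 4>2, C: 1>-3, D: 4>2, E: 2>0.
Nothing dominates S5: S1 at A (7>1); S2 at A (7>5); S3 at B (8>4); S4 at A (7>5).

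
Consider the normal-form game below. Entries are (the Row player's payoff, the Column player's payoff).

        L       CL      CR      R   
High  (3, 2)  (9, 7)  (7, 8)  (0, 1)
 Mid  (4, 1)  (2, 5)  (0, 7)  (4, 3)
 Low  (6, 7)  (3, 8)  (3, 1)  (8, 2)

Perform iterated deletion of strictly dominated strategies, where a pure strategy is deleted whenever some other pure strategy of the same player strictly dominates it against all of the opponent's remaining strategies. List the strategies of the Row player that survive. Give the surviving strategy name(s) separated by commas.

High

Row Mid is eliminated: Low beats it against every remaining column (L: 6>4, CL: 3>2, CR: 3>0, R: 8>4).
The Column player's strategy L is strictly dominated by CL (High: 7>2, Low: 8>7) and is removed.
For the Column player, CL strictly dominates R on the remaining rows (High: 7>1, Low: 8>2); eliminate R.
Row Low is eliminated: High beats it against every remaining column (CL: 9>3, CR: 7>3).
The Column player's strategy CL is strictly dominated by CR (High: 8>7) and is removed.
Among the remaining strategies, none is strictly dominated by another pure strategy of the same player, so the elimination stops.
Surviving strategies — the Row player: {High}; the Column player: {CR}.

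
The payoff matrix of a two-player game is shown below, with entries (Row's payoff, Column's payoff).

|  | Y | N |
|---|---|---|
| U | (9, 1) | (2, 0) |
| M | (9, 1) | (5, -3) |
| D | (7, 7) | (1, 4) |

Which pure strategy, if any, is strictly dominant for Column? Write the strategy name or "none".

Y vs N: U: 1>0, M: 1>-3, D: 7>4.
Y strictly beats every other strategy against every opponent action, so it is strictly dominant.

Y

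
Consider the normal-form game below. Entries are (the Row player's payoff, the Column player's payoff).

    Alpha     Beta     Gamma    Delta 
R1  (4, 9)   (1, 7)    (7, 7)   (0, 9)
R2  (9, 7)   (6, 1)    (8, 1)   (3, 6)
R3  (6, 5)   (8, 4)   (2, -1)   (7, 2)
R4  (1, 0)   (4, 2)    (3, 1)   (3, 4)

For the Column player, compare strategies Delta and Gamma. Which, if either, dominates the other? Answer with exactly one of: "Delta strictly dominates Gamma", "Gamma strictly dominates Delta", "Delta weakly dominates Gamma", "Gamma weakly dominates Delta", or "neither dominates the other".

Delta strictly dominates Gamma

Delta's payoffs vs Gamma's, by the Row player's action — R1: 9>7, R2: 6>1, R3: 2>-1, R4: 4>1.
Every comparison favours Delta, so Delta strictly dominates Gamma.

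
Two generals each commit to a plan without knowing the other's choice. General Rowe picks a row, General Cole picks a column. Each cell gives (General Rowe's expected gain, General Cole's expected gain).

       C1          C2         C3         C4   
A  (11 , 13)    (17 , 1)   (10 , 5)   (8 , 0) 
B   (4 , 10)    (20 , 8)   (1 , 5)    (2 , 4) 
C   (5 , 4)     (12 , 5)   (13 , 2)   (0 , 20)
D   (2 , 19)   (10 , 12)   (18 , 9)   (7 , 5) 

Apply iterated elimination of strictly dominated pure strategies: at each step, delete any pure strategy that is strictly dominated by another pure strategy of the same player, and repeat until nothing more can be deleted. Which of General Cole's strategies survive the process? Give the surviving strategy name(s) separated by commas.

C1

For General Cole, C1 strictly dominates C3 on the remaining rows (A: 13>5, B: 10>5, C: 4>2, D: 19>9); eliminate C3.
General Rowe's strategy C is strictly dominated by A (C1: 11>5, C2: 17>12, C4: 8>0) and is removed.
Row D is eliminated: A beats it against every remaining column (C1: 11>2, C2: 17>10, C4: 8>7).
General Cole's strategy C2 is strictly dominated by C1 (A: 13>1, B: 10>8) and is removed.
For General Rowe, A strictly dominates B on the remaining columns (C1: 11>4, C4: 8>2); eliminate B.
For General Cole, C1 strictly dominates C4 on the remaining rows (A: 13>0); eliminate C4.
Among the remaining strategies, none is strictly dominated by another pure strategy of the same player, so the elimination stops.
Surviving strategies — General Rowe: {A}; General Cole: {C1}.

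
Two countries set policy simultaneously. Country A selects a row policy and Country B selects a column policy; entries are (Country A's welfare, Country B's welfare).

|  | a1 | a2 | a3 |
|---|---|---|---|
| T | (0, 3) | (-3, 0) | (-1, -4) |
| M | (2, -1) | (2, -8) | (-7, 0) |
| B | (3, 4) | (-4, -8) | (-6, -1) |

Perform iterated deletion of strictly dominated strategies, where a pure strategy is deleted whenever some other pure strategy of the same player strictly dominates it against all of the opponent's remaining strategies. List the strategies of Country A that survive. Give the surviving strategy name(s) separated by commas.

B

Column a2 is eliminated: a1 beats it against every remaining row (T: 3>0, M: -1>-8, B: 4>-8).
Row M is eliminated: B beats it against every remaining column (a1: 3>2, a3: -6>-7).
Column a3 is eliminated: a1 beats it against every remaining row (T: 3>-4, B: 4>-1).
For Country A, B strictly dominates T on the remaining columns (a1: 3>0); eliminate T.
Among the remaining strategies, none is strictly dominated by another pure strategy of the same player, so the elimination stops.
Surviving strategies — Country A: {B}; Country B: {a1}.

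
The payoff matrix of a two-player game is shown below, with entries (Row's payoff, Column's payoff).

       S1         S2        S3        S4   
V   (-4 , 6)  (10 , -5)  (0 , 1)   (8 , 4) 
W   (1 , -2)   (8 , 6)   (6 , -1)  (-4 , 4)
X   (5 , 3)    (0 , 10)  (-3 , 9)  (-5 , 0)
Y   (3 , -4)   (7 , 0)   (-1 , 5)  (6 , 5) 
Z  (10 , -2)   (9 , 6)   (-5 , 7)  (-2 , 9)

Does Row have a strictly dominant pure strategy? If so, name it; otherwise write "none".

V fails to dominate W at S1 (-4<1).
W fails to dominate V at S2 (8<10).
X fails to dominate V at S2 (0<10).
Y fails to dominate V at S2 (7<10).
Z fails to dominate V at S2 (9<10).
No single strategy dominates all the others.

none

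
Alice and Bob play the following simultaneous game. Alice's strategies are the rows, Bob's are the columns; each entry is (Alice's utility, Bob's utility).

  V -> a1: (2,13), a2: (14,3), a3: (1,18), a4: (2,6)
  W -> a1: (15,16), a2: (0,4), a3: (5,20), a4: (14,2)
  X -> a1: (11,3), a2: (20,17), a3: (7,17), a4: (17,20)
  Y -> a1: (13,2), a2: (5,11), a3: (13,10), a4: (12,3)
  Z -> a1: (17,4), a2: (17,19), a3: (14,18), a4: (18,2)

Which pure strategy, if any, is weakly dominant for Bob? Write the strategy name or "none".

none

a1 fails to dominate a2 at X (3<17).
a2 fails to dominate a1 at V (3<13).
a3 fails to dominate a2 at Y (10<11).
a4 fails to dominate a1 at V (6<13).
No single strategy dominates all the others.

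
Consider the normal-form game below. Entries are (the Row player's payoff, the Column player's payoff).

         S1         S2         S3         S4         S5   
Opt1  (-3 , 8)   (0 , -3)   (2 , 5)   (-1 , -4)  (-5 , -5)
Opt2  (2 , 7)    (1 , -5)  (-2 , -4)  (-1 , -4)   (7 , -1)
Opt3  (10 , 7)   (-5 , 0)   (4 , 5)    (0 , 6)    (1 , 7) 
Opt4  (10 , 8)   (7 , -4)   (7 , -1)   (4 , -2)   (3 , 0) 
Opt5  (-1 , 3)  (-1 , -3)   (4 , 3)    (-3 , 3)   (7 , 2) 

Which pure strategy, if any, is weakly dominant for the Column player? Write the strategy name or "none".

S1

S1 vs S2: Opt1: 8>-3, Opt2: 7>-5, Opt3: 7>0, Opt4: 8>-4, Opt5: 3>-3.
S1 vs S3: Opt1: 8>5, Opt2: 7>-4, Opt3: 7>5, Opt4: 8>-1, Opt5: 3=3.
S1 vs S4: Opt1: 8>-4, Opt2: 7>-4, Opt3: 7>6, Opt4: 8>-2, Opt5: 3=3.
S1 vs S5: Opt1: 8>-5, Opt2: 7>-1, Opt3: 7=7, Opt4: 8>0, Opt5: 3>2.
S1 is at least as good as every other strategy against every opponent action, so it is weakly dominant.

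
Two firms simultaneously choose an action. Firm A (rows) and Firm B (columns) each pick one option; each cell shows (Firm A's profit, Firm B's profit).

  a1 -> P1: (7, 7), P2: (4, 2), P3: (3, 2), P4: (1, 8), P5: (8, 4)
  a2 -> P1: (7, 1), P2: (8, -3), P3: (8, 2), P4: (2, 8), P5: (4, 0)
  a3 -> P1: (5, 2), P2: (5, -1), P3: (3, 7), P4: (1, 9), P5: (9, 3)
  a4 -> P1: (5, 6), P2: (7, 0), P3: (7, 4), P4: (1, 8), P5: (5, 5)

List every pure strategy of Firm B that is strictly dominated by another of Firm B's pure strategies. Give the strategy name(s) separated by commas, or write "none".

P4 strictly dominates P1 — a1: 8>7, a2: 8>1, a3: 9>2, a4: 8>6.
P2 is strictly dominated by P1 (a1: 7>2, a2: 1>-3, a3: 2>-1, a4: 6>0).
P4 strictly dominates P3 — a1: 8>2, a2: 8>2, a3: 9>7, a4: 8>4.
Nothing dominates P4: P1 at a1 (8>7); P2 at a1 (8>2); P3 at a1 (8>2); P5 at a1 (8>4).
P5: dominated, since P4 does at least as well everywhere (a1: 8>4, a2: 8>0, a3: 9>3, a4: 8>5).

P1, P2, P3, P5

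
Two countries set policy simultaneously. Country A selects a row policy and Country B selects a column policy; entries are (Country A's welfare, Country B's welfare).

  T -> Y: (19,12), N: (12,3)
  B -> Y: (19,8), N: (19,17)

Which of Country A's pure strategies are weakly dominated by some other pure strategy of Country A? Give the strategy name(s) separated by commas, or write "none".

T

T is weakly dominated by B (Y: 19=19, N: 19>12).
B is not dominated — it holds its own against T at N (19>12).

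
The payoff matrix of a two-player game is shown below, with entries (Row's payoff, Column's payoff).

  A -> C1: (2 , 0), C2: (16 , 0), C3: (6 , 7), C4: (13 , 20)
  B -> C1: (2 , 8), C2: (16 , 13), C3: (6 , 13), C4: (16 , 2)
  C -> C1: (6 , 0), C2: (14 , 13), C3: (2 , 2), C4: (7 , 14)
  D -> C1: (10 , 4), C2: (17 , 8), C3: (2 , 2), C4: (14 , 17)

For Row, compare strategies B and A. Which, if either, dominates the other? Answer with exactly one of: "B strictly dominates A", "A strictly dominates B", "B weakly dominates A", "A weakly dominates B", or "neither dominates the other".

B weakly dominates A

B's payoffs vs A's, by Column's action — C1: 2=2, C2: 16=16, C3: 6=6, C4: 16>13.
B is at least as good everywhere and strictly better somewhere (tied only at C1, C2, C3), so B weakly but not strictly dominates A.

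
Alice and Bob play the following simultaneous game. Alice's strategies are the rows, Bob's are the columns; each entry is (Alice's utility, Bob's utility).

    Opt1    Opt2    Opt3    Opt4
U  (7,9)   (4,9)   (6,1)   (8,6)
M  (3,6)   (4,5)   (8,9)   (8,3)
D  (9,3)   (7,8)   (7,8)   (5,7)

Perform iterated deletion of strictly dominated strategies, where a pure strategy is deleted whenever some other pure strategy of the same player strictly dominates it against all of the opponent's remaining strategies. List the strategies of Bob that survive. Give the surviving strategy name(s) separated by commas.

Opt2, Opt3

Bob's strategy Opt4 is strictly dominated by Opt2 (U: 9>6, M: 5>3, D: 8>7) and is removed.
Row U is eliminated: D beats it against every remaining column (Opt1: 9>7, Opt2: 7>4, Opt3: 7>6).
For Bob, Opt3 strictly dominates Opt1 on the remaining rows (M: 9>6, D: 8>3); eliminate Opt1.
Among the remaining strategies, none is strictly dominated by another pure strategy of the same player, so the elimination stops.
Surviving strategies — Alice: {M, D}; Bob: {Opt2, Opt3}.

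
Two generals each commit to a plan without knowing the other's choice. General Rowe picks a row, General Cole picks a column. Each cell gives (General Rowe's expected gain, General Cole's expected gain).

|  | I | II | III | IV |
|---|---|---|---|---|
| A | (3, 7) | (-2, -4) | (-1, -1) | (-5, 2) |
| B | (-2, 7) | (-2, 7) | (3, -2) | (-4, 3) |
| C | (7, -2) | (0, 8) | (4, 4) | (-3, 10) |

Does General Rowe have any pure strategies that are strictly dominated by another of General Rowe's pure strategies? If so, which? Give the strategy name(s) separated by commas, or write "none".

A is strictly dominated by C (I: 7>3, II: 0>-2, III: 4>-1, IV: -3>-5).
B: dominated, since C does at least as well everywhere (I: 7>-2, II: 0>-2, III: 4>3, IV: -3>-4).
C: no other strategy beats it everywhere (A at I (7>3); B at I (7>-2)).

A, B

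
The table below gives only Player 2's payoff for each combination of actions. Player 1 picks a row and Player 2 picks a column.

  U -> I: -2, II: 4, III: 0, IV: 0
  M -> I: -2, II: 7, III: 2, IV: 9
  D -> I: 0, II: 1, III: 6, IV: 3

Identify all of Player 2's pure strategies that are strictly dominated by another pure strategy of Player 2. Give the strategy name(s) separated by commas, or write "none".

I is strictly dominated by II (U: 4>-2, M: 7>-2, D: 1>0).
Nothing dominates II: I at U (4>-2); III at U (4>0); IV at U (4>0).
III is not dominated — it holds its own against I at U (0>-2); II at D (6>1); IV at U (0=0).
IV: no other strategy beats it everywhere (I at U (0>-2); II at M (9>7); III at U (0=0)).

I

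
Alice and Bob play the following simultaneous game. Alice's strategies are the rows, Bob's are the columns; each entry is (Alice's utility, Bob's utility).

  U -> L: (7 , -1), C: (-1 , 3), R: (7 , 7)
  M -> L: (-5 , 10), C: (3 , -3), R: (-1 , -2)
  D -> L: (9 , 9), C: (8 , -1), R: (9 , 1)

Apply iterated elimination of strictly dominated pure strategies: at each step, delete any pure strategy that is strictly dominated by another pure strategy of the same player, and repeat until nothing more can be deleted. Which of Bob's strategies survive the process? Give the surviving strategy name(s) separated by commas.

For Alice, D strictly dominates U on the remaining columns (L: 9>7, C: 8>-1, R: 9>7); eliminate U.
Alice's strategy M is strictly dominated by D (L: 9>-5, C: 8>3, R: 9>-1) and is removed.
For Bob, L strictly dominates C on the remaining rows (D: 9>-1); eliminate C.
Column R is eliminated: L beats it against every remaining row (D: 9>1).
Among the remaining strategies, none is strictly dominated by another pure strategy of the same player, so the elimination stops.
Surviving strategies — Alice: {D}; Bob: {L}.

L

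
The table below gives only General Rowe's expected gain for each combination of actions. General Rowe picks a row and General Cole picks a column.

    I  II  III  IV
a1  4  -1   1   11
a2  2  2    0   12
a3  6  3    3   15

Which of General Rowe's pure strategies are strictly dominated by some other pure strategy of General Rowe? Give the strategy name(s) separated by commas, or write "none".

a1 is strictly dominated by a3 (I: 6>4, II: 3>-1, III: 3>1, IV: 15>11).
a2 is strictly dominated by a3 (I: 6>2, II: 3>2, III: 3>0, IV: 15>12).
a3 is not dominated — it holds its own against a1 at I (6>4); a2 at I (6>2).

a1, a2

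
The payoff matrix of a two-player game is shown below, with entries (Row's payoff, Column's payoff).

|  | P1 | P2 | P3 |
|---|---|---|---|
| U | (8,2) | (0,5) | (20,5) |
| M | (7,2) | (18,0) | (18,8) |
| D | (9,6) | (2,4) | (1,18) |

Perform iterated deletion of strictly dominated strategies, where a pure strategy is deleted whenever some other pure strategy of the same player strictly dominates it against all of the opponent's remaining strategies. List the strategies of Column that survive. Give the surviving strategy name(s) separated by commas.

P2, P3

For Column, P3 strictly dominates P1 on the remaining rows (U: 5>2, M: 8>2, D: 18>6); eliminate P1.
For Row, M strictly dominates D on the remaining columns (P2: 18>2, P3: 18>1); eliminate D.
Among the remaining strategies, none is strictly dominated by another pure strategy of the same player, so the elimination stops.
Surviving strategies — Row: {U, M}; Column: {P2, P3}.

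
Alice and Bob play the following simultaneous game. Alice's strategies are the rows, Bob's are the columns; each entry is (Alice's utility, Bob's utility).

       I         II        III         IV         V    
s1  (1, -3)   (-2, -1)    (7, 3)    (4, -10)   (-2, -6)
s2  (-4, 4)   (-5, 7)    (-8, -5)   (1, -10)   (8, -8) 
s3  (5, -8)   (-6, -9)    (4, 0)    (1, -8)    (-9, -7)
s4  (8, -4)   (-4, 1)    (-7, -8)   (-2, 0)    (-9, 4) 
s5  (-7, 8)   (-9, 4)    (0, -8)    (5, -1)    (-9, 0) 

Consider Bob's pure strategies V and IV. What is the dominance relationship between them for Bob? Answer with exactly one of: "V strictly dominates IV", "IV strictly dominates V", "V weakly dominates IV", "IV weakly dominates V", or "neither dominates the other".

V strictly dominates IV

V's payoffs vs IV's, by Alice's action — s1: -6>-10, s2: -8>-10, s3: -7>-8, s4: 4>0, s5: 0>-1.
V gives a strictly higher payoff against every action of Alice, so V strictly dominates IV.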